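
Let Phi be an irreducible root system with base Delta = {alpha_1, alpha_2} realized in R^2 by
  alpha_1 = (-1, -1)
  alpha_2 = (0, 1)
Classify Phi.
Compute the Cartan integers a_ij = 2(alpha_i, alpha_j)/(alpha_j, alpha_j); the resulting 2x2 Cartan matrix is
[[2, -2], [-1, 2]].
The roots have two lengths (squared-length ratio 2:1); the short ones are alpha_{2}. The associated Dynkin diagram is a chain of 2 nodes with a double edge at one end; the terminal node there is the unique short simple root (B_2), so the type is B_2 (the algebra so(5)).

type B_2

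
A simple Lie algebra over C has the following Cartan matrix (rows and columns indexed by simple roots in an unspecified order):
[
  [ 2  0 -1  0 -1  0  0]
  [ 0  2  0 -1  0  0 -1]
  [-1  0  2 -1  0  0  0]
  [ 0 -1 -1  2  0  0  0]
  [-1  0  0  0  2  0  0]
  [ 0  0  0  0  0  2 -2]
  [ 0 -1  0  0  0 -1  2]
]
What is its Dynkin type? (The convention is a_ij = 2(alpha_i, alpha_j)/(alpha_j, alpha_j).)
The matrix has rank 7 with 2's on the diagonal. Reading the off-diagonal entries as Dynkin edges (a single edge where a_ij = a_ji = -1; a double or triple edge where a_ij * a_ji = 2 or 3), the diagram is a chain of 7 nodes with a double edge at one end; the terminal node there is the unique long simple root (C_7). One simple-root ordering that puts it in standard form is (alpha_5, alpha_1, alpha_3, alpha_4, alpha_2, alpha_7, alpha_6). So the algebra is type C_7, i.e. sp(14).

C_7 (sp(14))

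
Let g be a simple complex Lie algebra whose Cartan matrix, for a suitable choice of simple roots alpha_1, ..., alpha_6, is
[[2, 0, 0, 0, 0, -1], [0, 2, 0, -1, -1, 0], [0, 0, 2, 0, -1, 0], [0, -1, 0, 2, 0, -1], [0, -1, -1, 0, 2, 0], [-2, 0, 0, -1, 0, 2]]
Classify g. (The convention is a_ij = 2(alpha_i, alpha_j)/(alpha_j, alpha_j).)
The matrix has rank 6 with 2's on the diagonal. Reading the off-diagonal entries as Dynkin edges (a single edge where a_ij = a_ji = -1; a double or triple edge where a_ij * a_ji = 2 or 3), the diagram is a chain of 6 nodes with a double edge at one end; the terminal node there is the unique short simple root (B_6). One simple-root ordering that puts it in standard form is (alpha_3, alpha_5, alpha_2, alpha_4, alpha_6, alpha_1). So the algebra is type B_6, i.e. so(13).

B_6 (so(13))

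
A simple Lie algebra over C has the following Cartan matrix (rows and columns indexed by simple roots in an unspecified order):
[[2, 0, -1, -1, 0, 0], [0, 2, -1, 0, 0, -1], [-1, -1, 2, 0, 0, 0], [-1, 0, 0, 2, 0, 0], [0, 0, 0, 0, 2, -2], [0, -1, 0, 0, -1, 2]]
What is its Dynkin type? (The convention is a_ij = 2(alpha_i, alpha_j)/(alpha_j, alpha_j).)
The matrix has rank 6 with 2's on the diagonal. Reading the off-diagonal entries as Dynkin edges (a single edge where a_ij = a_ji = -1; a double or triple edge where a_ij * a_ji = 2 or 3), the diagram is a chain of 6 nodes with a double edge at one end; the terminal node there is the unique long simple root (C_6). One simple-root ordering that puts it in standard form is (alpha_4, alpha_1, alpha_3, alpha_2, alpha_6, alpha_5). So the algebra is type C_6, i.e. sp(12).

type C_6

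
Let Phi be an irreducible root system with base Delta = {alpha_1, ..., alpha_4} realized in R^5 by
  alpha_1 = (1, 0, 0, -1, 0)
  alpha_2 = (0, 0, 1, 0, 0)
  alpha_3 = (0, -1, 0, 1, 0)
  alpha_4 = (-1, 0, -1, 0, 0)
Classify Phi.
Compute the Cartan integers a_ij = 2(alpha_i, alpha_j)/(alpha_j, alpha_j); the resulting 4x4 Cartan matrix is
[[2, 0, -1, -1], [0, 2, 0, -1], [-1, 0, 2, 0], [-1, -2, 0, 2]].
The roots have two lengths (squared-length ratio 2:1); the short ones are alpha_{2}. The associated Dynkin diagram is a chain of 4 nodes with a double edge at one end; the terminal node there is the unique short simple root (B_4), so the type is B_4 (the algebra so(9)).

type B_4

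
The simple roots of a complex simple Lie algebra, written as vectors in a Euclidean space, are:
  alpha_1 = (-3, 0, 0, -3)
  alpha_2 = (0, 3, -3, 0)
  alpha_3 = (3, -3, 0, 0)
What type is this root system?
Compute the Cartan integers a_ij = 2(alpha_i, alpha_j)/(alpha_j, alpha_j); the resulting 3x3 Cartan matrix is
[[2, 0, -1], [0, 2, -1], [-1, -1, 2]].
All simple roots have the same length, so the diagram is simply laced. The associated Dynkin diagram is a chain of 3 nodes with single edges (A_3), so the type is A_3 (the algebra sl(4)).

A3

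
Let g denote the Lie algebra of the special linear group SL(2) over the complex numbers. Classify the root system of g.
This is sl(2), which has dimension 2^2 - 1 = 3 and rank 2 - 1 = 1 (a Cartan subalgebra is the diagonal traceless matrices). In the classification of classical Lie algebras, the special linear algebra sl(n+1) has type A_n; here n = 1, so the Dynkin diagram is a chain of 1 nodes with single edges (A_1). Hence the type is A_1.

A_1 (sl(2))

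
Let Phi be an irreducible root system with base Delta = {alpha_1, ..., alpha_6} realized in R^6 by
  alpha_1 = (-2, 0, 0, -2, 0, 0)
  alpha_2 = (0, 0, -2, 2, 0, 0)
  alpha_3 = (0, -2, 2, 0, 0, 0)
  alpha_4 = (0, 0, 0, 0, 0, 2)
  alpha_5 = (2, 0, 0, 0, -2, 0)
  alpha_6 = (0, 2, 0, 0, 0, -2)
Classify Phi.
Compute the Cartan integers a_ij = 2(alpha_i, alpha_j)/(alpha_j, alpha_j); the resulting 6x6 Cartan matrix is
[[2, -1, 0, 0, -1, 0], [-1, 2, -1, 0, 0, 0], [0, -1, 2, 0, 0, -1], [0, 0, 0, 2, 0, -1], [-1, 0, 0, 0, 2, 0], [0, 0, -1, -2, 0, 2]].
The roots have two lengths (squared-length ratio 2:1); the short ones are alpha_{4}. The associated Dynkin diagram is a chain of 6 nodes with a double edge at one end; the terminal node there is the unique short simple root (B_6), so the type is B_6 (the algebra so(13)).

B6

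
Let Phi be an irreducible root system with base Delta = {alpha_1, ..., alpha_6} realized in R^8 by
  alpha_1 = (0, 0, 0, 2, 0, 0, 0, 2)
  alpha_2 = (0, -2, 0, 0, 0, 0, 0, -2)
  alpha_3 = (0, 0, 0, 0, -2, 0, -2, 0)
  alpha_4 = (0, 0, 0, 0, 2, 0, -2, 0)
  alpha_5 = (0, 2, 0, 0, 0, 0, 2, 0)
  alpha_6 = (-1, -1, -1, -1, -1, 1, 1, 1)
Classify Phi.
E_6

Compute the Cartan integers a_ij = 2(alpha_i, alpha_j)/(alpha_j, alpha_j); the resulting 6x6 Cartan matrix is
[[2, -1, 0, 0, 0, 0], [-1, 2, 0, 0, -1, 0], [0, 0, 2, 0, -1, 0], [0, 0, 0, 2, -1, -1], [0, -1, -1, -1, 2, 0], [0, 0, 0, -1, 0, 2]].
All simple roots have the same length, so the diagram is simply laced. The associated Dynkin diagram is a chain of 5 nodes with one extra node attached to the third node from one end (E_6), so the type is E_6.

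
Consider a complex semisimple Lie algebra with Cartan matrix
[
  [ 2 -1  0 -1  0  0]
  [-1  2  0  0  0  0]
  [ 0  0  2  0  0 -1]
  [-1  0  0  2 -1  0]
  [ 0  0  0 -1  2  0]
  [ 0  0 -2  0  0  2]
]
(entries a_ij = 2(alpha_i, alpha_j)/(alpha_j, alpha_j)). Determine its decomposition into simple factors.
The diagram associated to this matrix has two connected components: the simple roots {alpha_1, alpha_2, alpha_4, alpha_5} form a chain of 4 nodes with single edges (A_4), and {alpha_3, alpha_6} form a chain of 2 nodes with a double edge at one end; the terminal node there is the unique short simple root (B_2). A semisimple Lie algebra decomposes uniquely as the direct sum of simple ideals, one per connected component of its Dynkin diagram, so g ≅ A_4 ⊕ B_2 (dimension 24 + 10 = 34).

A_4 (sl(5)) + B_2 (so(5))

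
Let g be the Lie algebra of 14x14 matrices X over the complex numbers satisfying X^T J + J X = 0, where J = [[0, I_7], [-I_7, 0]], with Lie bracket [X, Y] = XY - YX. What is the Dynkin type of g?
This is sp(14), which has dimension 14(14+1)/2 = 105 and rank 14/2 = 7. In the classification of classical Lie algebras, the symplectic algebra sp(2n) has type C_n; here n = 7, so the Dynkin diagram is a chain of 7 nodes with a double edge at one end; the terminal node there is the unique long simple root (C_7). Hence the type is C_7.

C_7 (sp(14))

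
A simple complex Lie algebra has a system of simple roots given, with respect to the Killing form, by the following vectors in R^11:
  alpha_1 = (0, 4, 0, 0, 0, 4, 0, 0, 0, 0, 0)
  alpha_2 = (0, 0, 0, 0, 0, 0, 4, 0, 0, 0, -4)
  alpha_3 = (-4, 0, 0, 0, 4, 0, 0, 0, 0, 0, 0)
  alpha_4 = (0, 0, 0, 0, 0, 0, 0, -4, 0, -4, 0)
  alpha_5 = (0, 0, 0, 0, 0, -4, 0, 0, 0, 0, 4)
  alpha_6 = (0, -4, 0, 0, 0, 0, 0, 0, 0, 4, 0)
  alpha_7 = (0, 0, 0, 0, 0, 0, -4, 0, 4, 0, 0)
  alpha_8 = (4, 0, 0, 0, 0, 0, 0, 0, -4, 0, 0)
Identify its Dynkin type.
A_8 (sl(9))

Compute the Cartan integers a_ij = 2(alpha_i, alpha_j)/(alpha_j, alpha_j); the resulting 8x8 Cartan matrix is
[[2, 0, 0, 0, -1, -1, 0, 0], [0, 2, 0, 0, -1, 0, -1, 0], [0, 0, 2, 0, 0, 0, 0, -1], [0, 0, 0, 2, 0, -1, 0, 0], [-1, -1, 0, 0, 2, 0, 0, 0], [-1, 0, 0, -1, 0, 2, 0, 0], [0, -1, 0, 0, 0, 0, 2, -1], [0, 0, -1, 0, 0, 0, -1, 2]].
All simple roots have the same length, so the diagram is simply laced. The associated Dynkin diagram is a chain of 8 nodes with single edges (A_8), so the type is A_8 (the algebra sl(9)).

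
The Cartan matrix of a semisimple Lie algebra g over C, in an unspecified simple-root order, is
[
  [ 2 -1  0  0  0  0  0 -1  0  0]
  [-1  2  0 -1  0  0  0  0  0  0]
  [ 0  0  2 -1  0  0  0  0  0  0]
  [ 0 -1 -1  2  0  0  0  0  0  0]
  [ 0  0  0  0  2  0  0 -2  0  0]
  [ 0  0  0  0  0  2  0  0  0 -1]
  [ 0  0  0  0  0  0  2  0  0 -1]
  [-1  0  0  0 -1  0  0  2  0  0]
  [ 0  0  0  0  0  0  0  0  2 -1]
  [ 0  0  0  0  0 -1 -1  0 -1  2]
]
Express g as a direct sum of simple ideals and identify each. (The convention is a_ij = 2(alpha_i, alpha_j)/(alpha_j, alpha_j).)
The diagram associated to this matrix has two connected components: the simple roots {alpha_1, alpha_2, alpha_3, alpha_4, alpha_5, alpha_8} form a chain of 6 nodes with a double edge at one end; the terminal node there is the unique long simple root (C_6), and {alpha_6, alpha_7, alpha_9, alpha_10} form a chain of 2 nodes with a fork of two nodes at one end (D_4). A semisimple Lie algebra decomposes uniquely as the direct sum of simple ideals, one per connected component of its Dynkin diagram, so g ≅ C_6 ⊕ D_4 (dimension 78 + 28 = 106).

type C_6 ⊕ type D_4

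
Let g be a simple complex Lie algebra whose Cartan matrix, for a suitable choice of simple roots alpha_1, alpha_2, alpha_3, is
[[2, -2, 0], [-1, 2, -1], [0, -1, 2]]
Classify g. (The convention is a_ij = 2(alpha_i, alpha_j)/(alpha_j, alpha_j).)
The matrix has rank 3 with 2's on the diagonal. Reading the off-diagonal entries as Dynkin edges (a single edge where a_ij = a_ji = -1; a double or triple edge where a_ij * a_ji = 2 or 3), the diagram is a chain of 3 nodes with a double edge at one end; the terminal node there is the unique long simple root (C_3). One simple-root ordering that puts it in standard form is (alpha_3, alpha_2, alpha_1). So the algebra is type C_3, i.e. sp(6).

C3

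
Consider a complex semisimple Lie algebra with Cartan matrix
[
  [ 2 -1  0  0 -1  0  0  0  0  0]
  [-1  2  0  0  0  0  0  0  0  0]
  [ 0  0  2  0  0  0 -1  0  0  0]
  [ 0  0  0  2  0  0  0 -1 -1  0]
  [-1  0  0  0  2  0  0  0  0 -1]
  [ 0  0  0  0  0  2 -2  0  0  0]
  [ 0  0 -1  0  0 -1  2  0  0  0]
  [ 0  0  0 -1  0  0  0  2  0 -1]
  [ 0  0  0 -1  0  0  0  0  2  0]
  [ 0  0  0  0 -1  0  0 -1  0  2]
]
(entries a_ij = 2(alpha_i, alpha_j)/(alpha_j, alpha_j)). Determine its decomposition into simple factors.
The diagram associated to this matrix has two connected components: the simple roots {alpha_1, alpha_2, alpha_4, alpha_5, alpha_8, alpha_9, alpha_10} form a chain of 7 nodes with single edges (A_7), and {alpha_3, alpha_6, alpha_7} form a chain of 3 nodes with a double edge at one end; the terminal node there is the unique long simple root (C_3). A semisimple Lie algebra decomposes uniquely as the direct sum of simple ideals, one per connected component of its Dynkin diagram, so g ≅ A_7 ⊕ C_3 (dimension 63 + 21 = 84).

type A_7 ⊕ type C_3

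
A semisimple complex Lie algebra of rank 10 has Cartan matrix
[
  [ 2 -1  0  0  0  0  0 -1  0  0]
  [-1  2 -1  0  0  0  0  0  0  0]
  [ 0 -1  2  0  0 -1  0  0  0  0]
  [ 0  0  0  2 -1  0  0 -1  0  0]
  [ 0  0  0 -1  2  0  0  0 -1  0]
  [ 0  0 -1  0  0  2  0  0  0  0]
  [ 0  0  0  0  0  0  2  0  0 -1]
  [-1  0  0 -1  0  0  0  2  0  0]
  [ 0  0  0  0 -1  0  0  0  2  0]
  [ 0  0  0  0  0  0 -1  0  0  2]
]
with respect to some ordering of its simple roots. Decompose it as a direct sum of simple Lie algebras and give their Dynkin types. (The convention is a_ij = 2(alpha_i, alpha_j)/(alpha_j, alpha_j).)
type A_2 + type A_8

The diagram associated to this matrix has two connected components: the simple roots {alpha_7, alpha_10} form a chain of 2 nodes with single edges (A_2), and {alpha_1, alpha_2, alpha_3, alpha_4, alpha_5, alpha_6, alpha_8, alpha_9} form a chain of 8 nodes with single edges (A_8). A semisimple Lie algebra decomposes uniquely as the direct sum of simple ideals, one per connected component of its Dynkin diagram, so g ≅ A_2 ⊕ A_8 (dimension 8 + 80 = 88).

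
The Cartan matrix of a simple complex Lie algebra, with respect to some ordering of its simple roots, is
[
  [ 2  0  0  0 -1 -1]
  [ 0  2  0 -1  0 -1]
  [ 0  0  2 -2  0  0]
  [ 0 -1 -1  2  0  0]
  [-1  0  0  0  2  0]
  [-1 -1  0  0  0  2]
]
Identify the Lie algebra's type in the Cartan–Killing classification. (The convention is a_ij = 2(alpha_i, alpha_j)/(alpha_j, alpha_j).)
type C_6

The matrix has rank 6 with 2's on the diagonal. Reading the off-diagonal entries as Dynkin edges (a single edge where a_ij = a_ji = -1; a double or triple edge where a_ij * a_ji = 2 or 3), the diagram is a chain of 6 nodes with a double edge at one end; the terminal node there is the unique long simple root (C_6). One simple-root ordering that puts it in standard form is (alpha_5, alpha_1, alpha_6, alpha_2, alpha_4, alpha_3). So the algebra is type C_6, i.e. sp(12).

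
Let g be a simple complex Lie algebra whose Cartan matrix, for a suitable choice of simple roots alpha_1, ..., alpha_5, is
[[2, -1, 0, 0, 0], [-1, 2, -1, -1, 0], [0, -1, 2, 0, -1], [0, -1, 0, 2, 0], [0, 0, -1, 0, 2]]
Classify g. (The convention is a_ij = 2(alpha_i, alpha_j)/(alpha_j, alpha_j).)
The matrix has rank 5 with 2's on the diagonal. Reading the off-diagonal entries as Dynkin edges (a single edge where a_ij = a_ji = -1; a double or triple edge where a_ij * a_ji = 2 or 3), the diagram is a chain of 3 nodes with a fork of two nodes at one end (D_5). One simple-root ordering that puts it in standard form is (alpha_5, alpha_3, alpha_2, alpha_4, alpha_1). So the algebra is type D_5, i.e. so(10).

D_5 (so(10))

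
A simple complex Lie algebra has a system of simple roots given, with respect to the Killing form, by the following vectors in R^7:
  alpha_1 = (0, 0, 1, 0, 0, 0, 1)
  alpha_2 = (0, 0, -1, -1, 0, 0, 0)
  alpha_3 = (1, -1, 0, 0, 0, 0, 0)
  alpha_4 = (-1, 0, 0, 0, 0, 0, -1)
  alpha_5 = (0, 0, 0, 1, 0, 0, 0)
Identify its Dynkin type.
Compute the Cartan integers a_ij = 2(alpha_i, alpha_j)/(alpha_j, alpha_j); the resulting 5x5 Cartan matrix is
[[2, -1, 0, -1, 0], [-1, 2, 0, 0, -2], [0, 0, 2, -1, 0], [-1, 0, -1, 2, 0], [0, -1, 0, 0, 2]].
The roots have two lengths (squared-length ratio 2:1); the short ones are alpha_{5}. The associated Dynkin diagram is a chain of 5 nodes with a double edge at one end; the terminal node there is the unique short simple root (B_5), so the type is B_5 (the algebra so(11)).

type B_5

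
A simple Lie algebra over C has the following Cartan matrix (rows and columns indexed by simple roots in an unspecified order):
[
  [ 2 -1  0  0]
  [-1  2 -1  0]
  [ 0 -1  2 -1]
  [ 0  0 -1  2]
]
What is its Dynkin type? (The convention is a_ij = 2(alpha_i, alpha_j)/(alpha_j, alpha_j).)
A_4 (sl(5))

The matrix has rank 4 with 2's on the diagonal. Reading the off-diagonal entries as Dynkin edges (a single edge where a_ij = a_ji = -1; a double or triple edge where a_ij * a_ji = 2 or 3), the diagram is a chain of 4 nodes with single edges (A_4). One simple-root ordering that puts it in standard form is (alpha_1, alpha_2, alpha_3, alpha_4). So the algebra is type A_4, i.e. sl(5).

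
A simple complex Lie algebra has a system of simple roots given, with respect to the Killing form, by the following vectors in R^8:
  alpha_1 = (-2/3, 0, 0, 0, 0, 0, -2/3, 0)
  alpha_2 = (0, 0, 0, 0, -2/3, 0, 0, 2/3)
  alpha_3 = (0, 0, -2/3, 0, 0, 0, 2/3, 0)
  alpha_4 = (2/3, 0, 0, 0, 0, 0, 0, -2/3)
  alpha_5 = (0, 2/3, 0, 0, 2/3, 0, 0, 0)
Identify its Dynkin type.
type A_5

Compute the Cartan integers a_ij = 2(alpha_i, alpha_j)/(alpha_j, alpha_j); the resulting 5x5 Cartan matrix is
[[2, 0, -1, -1, 0], [0, 2, 0, -1, -1], [-1, 0, 2, 0, 0], [-1, -1, 0, 2, 0], [0, -1, 0, 0, 2]].
All simple roots have the same length, so the diagram is simply laced. The associated Dynkin diagram is a chain of 5 nodes with single edges (A_5), so the type is A_5 (the algebra sl(6)).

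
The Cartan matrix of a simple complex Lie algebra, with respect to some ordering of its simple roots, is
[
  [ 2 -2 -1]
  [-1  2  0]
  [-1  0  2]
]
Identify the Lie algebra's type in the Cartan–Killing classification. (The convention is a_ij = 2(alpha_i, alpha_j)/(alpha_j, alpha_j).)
B_3

The matrix has rank 3 with 2's on the diagonal. Reading the off-diagonal entries as Dynkin edges (a single edge where a_ij = a_ji = -1; a double or triple edge where a_ij * a_ji = 2 or 3), the diagram is a chain of 3 nodes with a double edge at one end; the terminal node there is the unique short simple root (B_3). One simple-root ordering that puts it in standard form is (alpha_3, alpha_1, alpha_2). So the algebra is type B_3, i.e. so(7).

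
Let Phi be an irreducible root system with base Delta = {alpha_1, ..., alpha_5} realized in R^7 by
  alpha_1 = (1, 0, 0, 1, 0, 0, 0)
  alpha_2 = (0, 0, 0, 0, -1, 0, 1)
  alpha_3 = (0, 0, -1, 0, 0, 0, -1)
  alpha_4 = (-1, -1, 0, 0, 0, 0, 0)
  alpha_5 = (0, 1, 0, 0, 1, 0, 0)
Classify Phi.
Compute the Cartan integers a_ij = 2(alpha_i, alpha_j)/(alpha_j, alpha_j); the resulting 5x5 Cartan matrix is
[[2, 0, 0, -1, 0], [0, 2, -1, 0, -1], [0, -1, 2, 0, 0], [-1, 0, 0, 2, -1], [0, -1, 0, -1, 2]].
All simple roots have the same length, so the diagram is simply laced. The associated Dynkin diagram is a chain of 5 nodes with single edges (A_5), so the type is A_5 (the algebra sl(6)).

A_5 (sl(6))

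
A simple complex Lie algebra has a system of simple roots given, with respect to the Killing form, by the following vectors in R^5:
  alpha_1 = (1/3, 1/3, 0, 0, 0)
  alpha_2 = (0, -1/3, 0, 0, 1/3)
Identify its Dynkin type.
Compute the Cartan integers a_ij = 2(alpha_i, alpha_j)/(alpha_j, alpha_j); the resulting 2x2 Cartan matrix is
[[2, -1], [-1, 2]].
All simple roots have the same length, so the diagram is simply laced. The associated Dynkin diagram is a chain of 2 nodes with single edges (A_2), so the type is A_2 (the algebra sl(3)).

type A_2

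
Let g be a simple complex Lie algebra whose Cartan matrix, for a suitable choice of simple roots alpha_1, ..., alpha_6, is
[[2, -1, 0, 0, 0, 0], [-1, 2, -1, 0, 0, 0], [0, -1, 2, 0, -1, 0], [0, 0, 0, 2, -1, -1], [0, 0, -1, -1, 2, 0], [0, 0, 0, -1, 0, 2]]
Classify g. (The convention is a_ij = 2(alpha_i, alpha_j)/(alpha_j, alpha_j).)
A_6

The matrix has rank 6 with 2's on the diagonal. Reading the off-diagonal entries as Dynkin edges (a single edge where a_ij = a_ji = -1; a double or triple edge where a_ij * a_ji = 2 or 3), the diagram is a chain of 6 nodes with single edges (A_6). One simple-root ordering that puts it in standard form is (alpha_6, alpha_4, alpha_5, alpha_3, alpha_2, alpha_1). So the algebra is type A_6, i.e. sl(7).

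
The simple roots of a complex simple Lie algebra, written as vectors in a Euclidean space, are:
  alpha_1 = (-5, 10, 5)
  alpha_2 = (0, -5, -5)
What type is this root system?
G2

Compute the Cartan integers a_ij = 2(alpha_i, alpha_j)/(alpha_j, alpha_j); the resulting 2x2 Cartan matrix is
[[2, -3], [-1, 2]].
The roots have two lengths (squared-length ratio 3:1); the short ones are alpha_{2}. The associated Dynkin diagram is two nodes joined by a triple edge (G_2), so the type is G_2.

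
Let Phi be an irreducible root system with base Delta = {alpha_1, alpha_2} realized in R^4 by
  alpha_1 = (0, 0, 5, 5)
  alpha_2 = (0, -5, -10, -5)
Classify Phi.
Compute the Cartan integers a_ij = 2(alpha_i, alpha_j)/(alpha_j, alpha_j); the resulting 2x2 Cartan matrix is
[[2, -1], [-3, 2]].
The roots have two lengths (squared-length ratio 3:1); the short ones are alpha_{1}. The associated Dynkin diagram is two nodes joined by a triple edge (G_2), so the type is G_2.

type G_2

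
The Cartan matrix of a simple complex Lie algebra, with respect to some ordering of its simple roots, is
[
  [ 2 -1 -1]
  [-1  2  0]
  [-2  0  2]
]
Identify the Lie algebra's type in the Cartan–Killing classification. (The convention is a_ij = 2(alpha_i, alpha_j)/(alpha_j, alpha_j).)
The matrix has rank 3 with 2's on the diagonal. Reading the off-diagonal entries as Dynkin edges (a single edge where a_ij = a_ji = -1; a double or triple edge where a_ij * a_ji = 2 or 3), the diagram is a chain of 3 nodes with a double edge at one end; the terminal node there is the unique long simple root (C_3). One simple-root ordering that puts it in standard form is (alpha_2, alpha_1, alpha_3). So the algebra is type C_3, i.e. sp(6).

C3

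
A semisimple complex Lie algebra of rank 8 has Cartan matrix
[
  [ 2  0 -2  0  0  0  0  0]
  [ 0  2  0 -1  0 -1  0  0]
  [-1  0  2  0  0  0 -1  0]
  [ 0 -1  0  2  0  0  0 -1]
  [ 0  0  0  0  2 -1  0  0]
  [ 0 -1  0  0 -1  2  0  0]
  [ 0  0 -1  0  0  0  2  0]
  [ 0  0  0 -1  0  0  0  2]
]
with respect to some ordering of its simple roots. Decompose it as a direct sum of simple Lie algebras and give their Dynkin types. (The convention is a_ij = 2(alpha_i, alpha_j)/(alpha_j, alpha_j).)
type A_5 ⊕ type C_3

The diagram associated to this matrix has two connected components: the simple roots {alpha_2, alpha_4, alpha_5, alpha_6, alpha_8} form a chain of 5 nodes with single edges (A_5), and {alpha_1, alpha_3, alpha_7} form a chain of 3 nodes with a double edge at one end; the terminal node there is the unique long simple root (C_3). A semisimple Lie algebra decomposes uniquely as the direct sum of simple ideals, one per connected component of its Dynkin diagram, so g ≅ A_5 ⊕ C_3 (dimension 35 + 21 = 56).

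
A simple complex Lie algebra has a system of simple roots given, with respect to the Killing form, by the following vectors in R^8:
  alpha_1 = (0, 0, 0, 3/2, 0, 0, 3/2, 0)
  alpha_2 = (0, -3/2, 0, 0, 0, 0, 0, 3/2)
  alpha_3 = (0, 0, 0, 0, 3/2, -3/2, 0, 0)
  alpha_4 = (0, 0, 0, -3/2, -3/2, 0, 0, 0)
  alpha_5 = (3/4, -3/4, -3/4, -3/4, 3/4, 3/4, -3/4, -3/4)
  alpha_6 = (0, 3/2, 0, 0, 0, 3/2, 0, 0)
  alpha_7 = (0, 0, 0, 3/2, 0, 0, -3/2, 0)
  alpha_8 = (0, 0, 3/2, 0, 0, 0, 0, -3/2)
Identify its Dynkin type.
E_8

Compute the Cartan integers a_ij = 2(alpha_i, alpha_j)/(alpha_j, alpha_j); the resulting 8x8 Cartan matrix is
[[2, 0, 0, -1, -1, 0, 0, 0], [0, 2, 0, 0, 0, -1, 0, -1], [0, 0, 2, -1, 0, -1, 0, 0], [-1, 0, -1, 2, 0, 0, -1, 0], [-1, 0, 0, 0, 2, 0, 0, 0], [0, -1, -1, 0, 0, 2, 0, 0], [0, 0, 0, -1, 0, 0, 2, 0], [0, -1, 0, 0, 0, 0, 0, 2]].
All simple roots have the same length, so the diagram is simply laced. The associated Dynkin diagram is a chain of 7 nodes with one extra node attached to the third node from one end (E_8), so the type is E_8.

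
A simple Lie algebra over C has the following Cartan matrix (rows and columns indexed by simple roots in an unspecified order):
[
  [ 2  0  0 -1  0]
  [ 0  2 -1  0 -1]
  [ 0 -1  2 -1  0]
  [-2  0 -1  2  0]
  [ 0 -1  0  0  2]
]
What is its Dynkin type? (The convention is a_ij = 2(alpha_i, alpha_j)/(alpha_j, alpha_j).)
The matrix has rank 5 with 2's on the diagonal. Reading the off-diagonal entries as Dynkin edges (a single edge where a_ij = a_ji = -1; a double or triple edge where a_ij * a_ji = 2 or 3), the diagram is a chain of 5 nodes with a double edge at one end; the terminal node there is the unique short simple root (B_5). One simple-root ordering that puts it in standard form is (alpha_5, alpha_2, alpha_3, alpha_4, alpha_1). So the algebra is type B_5, i.e. so(11).

B5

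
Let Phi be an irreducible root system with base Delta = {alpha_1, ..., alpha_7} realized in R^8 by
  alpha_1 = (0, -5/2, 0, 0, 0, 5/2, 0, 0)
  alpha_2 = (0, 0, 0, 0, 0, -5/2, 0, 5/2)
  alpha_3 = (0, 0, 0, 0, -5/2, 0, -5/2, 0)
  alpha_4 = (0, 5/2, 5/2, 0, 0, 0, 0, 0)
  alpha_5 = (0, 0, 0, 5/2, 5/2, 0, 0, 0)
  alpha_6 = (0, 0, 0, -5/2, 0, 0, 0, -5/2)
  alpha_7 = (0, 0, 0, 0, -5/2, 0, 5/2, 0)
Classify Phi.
Compute the Cartan integers a_ij = 2(alpha_i, alpha_j)/(alpha_j, alpha_j); the resulting 7x7 Cartan matrix is
[[2, -1, 0, -1, 0, 0, 0], [-1, 2, 0, 0, 0, -1, 0], [0, 0, 2, 0, -1, 0, 0], [-1, 0, 0, 2, 0, 0, 0], [0, 0, -1, 0, 2, -1, -1], [0, -1, 0, 0, -1, 2, 0], [0, 0, 0, 0, -1, 0, 2]].
All simple roots have the same length, so the diagram is simply laced. The associated Dynkin diagram is a chain of 5 nodes with a fork of two nodes at one end (D_7), so the type is D_7 (the algebra so(14)).

type D_7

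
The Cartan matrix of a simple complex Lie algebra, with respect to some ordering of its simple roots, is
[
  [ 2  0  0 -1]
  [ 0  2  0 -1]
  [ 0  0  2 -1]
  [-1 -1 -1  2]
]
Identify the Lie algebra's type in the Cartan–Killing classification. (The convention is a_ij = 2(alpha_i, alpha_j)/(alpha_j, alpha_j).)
D4

The matrix has rank 4 with 2's on the diagonal. Reading the off-diagonal entries as Dynkin edges (a single edge where a_ij = a_ji = -1; a double or triple edge where a_ij * a_ji = 2 or 3), the diagram is a chain of 2 nodes with a fork of two nodes at one end (D_4). One simple-root ordering that puts it in standard form is (alpha_3, alpha_4, alpha_1, alpha_2). So the algebra is type D_4, i.e. so(8).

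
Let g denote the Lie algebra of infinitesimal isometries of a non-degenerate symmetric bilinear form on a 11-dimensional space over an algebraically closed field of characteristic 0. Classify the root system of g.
This is so(11) with 11 odd, which has dimension 11(11-1)/2 = 55 and rank (11-1)/2 = 5. In the classification of classical Lie algebras, the orthogonal algebra so(2n+1) in an odd number of variables has type B_n; here n = 5, so the Dynkin diagram is a chain of 5 nodes with a double edge at one end; the terminal node there is the unique short simple root (B_5). Hence the type is B_5.

B_5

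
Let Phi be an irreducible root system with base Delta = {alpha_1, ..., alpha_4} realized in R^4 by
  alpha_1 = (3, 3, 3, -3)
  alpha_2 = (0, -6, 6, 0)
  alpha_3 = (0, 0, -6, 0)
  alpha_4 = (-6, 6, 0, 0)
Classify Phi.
Compute the Cartan integers a_ij = 2(alpha_i, alpha_j)/(alpha_j, alpha_j); the resulting 4x4 Cartan matrix is
[[2, 0, -1, 0], [0, 2, -2, -1], [-1, -1, 2, 0], [0, -1, 0, 2]].
The roots have two lengths (squared-length ratio 2:1); the short ones are alpha_{1,3}. The associated Dynkin diagram is a chain of 4 nodes with a double edge between the middle two (F_4), so the type is F_4.

F_4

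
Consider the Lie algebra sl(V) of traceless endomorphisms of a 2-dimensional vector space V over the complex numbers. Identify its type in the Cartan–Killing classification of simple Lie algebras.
A1

This is sl(2), which has dimension 2^2 - 1 = 3 and rank 2 - 1 = 1 (a Cartan subalgebra is the diagonal traceless matrices). In the classification of classical Lie algebras, the special linear algebra sl(n+1) has type A_n; here n = 1, so the Dynkin diagram is a chain of 1 nodes with single edges (A_1). Hence the type is A_1.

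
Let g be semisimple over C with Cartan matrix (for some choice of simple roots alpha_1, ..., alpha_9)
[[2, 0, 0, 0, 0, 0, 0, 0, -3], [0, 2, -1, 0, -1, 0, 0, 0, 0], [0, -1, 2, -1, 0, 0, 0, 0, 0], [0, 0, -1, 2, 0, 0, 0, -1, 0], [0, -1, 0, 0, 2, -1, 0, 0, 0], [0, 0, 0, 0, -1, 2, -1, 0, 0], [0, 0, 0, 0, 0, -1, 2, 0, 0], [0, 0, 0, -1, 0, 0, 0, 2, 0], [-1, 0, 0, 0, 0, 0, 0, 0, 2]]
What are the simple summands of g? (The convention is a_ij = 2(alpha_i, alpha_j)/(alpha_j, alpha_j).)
type A_7 ⊕ type G_2

The diagram associated to this matrix has two connected components: the simple roots {alpha_2, alpha_3, alpha_4, alpha_5, alpha_6, alpha_7, alpha_8} form a chain of 7 nodes with single edges (A_7), and {alpha_1, alpha_9} form two nodes joined by a triple edge (G_2). A semisimple Lie algebra decomposes uniquely as the direct sum of simple ideals, one per connected component of its Dynkin diagram, so g ≅ A_7 ⊕ G_2 (dimension 63 + 14 = 77).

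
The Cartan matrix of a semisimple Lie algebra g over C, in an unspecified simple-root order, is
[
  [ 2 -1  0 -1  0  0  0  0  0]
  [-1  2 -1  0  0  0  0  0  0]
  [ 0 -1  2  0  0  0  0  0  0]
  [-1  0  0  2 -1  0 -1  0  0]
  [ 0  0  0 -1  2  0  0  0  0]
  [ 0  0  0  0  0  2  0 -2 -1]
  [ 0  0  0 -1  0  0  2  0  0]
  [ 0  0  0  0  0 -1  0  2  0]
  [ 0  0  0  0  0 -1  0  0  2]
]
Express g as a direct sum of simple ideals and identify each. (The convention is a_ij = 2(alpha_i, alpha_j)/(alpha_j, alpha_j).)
B_3 (so(7)) + D_6 (so(12))

The diagram associated to this matrix has two connected components: the simple roots {alpha_6, alpha_8, alpha_9} form a chain of 3 nodes with a double edge at one end; the terminal node there is the unique short simple root (B_3), and {alpha_1, alpha_2, alpha_3, alpha_4, alpha_5, alpha_7} form a chain of 4 nodes with a fork of two nodes at one end (D_6). A semisimple Lie algebra decomposes uniquely as the direct sum of simple ideals, one per connected component of its Dynkin diagram, so g ≅ B_3 ⊕ D_6 (dimension 21 + 66 = 87).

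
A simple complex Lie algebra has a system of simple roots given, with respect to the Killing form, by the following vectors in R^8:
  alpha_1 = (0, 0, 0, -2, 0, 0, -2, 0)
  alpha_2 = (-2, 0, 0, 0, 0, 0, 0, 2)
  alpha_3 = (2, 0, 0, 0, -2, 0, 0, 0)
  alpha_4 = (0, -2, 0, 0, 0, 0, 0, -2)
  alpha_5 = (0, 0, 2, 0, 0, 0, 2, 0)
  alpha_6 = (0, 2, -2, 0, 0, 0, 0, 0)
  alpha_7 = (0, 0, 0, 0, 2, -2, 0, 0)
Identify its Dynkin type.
A7

Compute the Cartan integers a_ij = 2(alpha_i, alpha_j)/(alpha_j, alpha_j); the resulting 7x7 Cartan matrix is
[[2, 0, 0, 0, -1, 0, 0], [0, 2, -1, -1, 0, 0, 0], [0, -1, 2, 0, 0, 0, -1], [0, -1, 0, 2, 0, -1, 0], [-1, 0, 0, 0, 2, -1, 0], [0, 0, 0, -1, -1, 2, 0], [0, 0, -1, 0, 0, 0, 2]].
All simple roots have the same length, so the diagram is simply laced. The associated Dynkin diagram is a chain of 7 nodes with single edges (A_7), so the type is A_7 (the algebra sl(8)).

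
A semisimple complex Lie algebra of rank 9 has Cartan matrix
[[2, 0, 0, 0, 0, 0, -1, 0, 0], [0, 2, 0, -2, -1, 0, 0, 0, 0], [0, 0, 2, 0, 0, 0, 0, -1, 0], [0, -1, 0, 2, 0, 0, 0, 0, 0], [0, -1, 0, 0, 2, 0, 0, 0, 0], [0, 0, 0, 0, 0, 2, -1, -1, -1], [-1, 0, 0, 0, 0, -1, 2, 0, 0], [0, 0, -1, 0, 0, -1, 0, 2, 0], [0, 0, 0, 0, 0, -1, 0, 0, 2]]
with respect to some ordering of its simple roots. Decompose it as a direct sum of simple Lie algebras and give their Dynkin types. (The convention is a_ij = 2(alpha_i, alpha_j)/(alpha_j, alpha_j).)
B_3 (so(7)) + E_6

The diagram associated to this matrix has two connected components: the simple roots {alpha_2, alpha_4, alpha_5} form a chain of 3 nodes with a double edge at one end; the terminal node there is the unique short simple root (B_3), and {alpha_1, alpha_3, alpha_6, alpha_7, alpha_8, alpha_9} form a chain of 5 nodes with one extra node attached to the third node from one end (E_6). A semisimple Lie algebra decomposes uniquely as the direct sum of simple ideals, one per connected component of its Dynkin diagram, so g ≅ B_3 ⊕ E_6 (dimension 21 + 78 = 99).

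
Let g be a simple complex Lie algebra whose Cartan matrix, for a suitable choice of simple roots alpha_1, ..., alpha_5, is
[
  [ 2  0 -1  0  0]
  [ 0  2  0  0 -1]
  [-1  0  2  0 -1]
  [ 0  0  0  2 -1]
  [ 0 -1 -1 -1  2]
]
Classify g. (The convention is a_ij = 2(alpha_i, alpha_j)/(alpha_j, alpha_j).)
type D_5

The matrix has rank 5 with 2's on the diagonal. Reading the off-diagonal entries as Dynkin edges (a single edge where a_ij = a_ji = -1; a double or triple edge where a_ij * a_ji = 2 or 3), the diagram is a chain of 3 nodes with a fork of two nodes at one end (D_5). One simple-root ordering that puts it in standard form is (alpha_1, alpha_3, alpha_5, alpha_4, alpha_2). So the algebra is type D_5, i.e. so(10).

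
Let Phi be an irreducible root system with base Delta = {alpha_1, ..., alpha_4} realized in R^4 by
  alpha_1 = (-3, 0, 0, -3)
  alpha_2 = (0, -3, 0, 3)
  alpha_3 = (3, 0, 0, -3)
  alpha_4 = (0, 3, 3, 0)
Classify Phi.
Compute the Cartan integers a_ij = 2(alpha_i, alpha_j)/(alpha_j, alpha_j); the resulting 4x4 Cartan matrix is
[[2, -1, 0, 0], [-1, 2, -1, -1], [0, -1, 2, 0], [0, -1, 0, 2]].
All simple roots have the same length, so the diagram is simply laced. The associated Dynkin diagram is a chain of 2 nodes with a fork of two nodes at one end (D_4), so the type is D_4 (the algebra so(8)).

D_4 (so(8))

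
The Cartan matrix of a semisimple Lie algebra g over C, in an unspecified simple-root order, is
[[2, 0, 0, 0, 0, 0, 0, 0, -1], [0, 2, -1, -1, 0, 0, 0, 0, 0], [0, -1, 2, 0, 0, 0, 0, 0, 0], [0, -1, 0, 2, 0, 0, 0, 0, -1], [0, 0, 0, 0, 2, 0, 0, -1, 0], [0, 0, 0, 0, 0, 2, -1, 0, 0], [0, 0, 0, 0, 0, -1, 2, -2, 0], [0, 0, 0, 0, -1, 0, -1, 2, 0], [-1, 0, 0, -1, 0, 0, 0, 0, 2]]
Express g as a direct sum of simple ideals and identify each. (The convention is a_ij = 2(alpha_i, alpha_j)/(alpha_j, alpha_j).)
The diagram associated to this matrix has two connected components: the simple roots {alpha_1, alpha_2, alpha_3, alpha_4, alpha_9} form a chain of 5 nodes with single edges (A_5), and {alpha_5, alpha_6, alpha_7, alpha_8} form a chain of 4 nodes with a double edge between the middle two (F_4). A semisimple Lie algebra decomposes uniquely as the direct sum of simple ideals, one per connected component of its Dynkin diagram, so g ≅ A_5 ⊕ F_4 (dimension 35 + 52 = 87).

A_5 + F_4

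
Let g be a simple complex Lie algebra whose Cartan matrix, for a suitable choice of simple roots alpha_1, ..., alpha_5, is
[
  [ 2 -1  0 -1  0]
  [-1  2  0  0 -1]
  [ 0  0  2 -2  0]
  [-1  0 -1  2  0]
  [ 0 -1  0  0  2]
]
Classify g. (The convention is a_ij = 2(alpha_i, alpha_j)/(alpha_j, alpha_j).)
C5

The matrix has rank 5 with 2's on the diagonal. Reading the off-diagonal entries as Dynkin edges (a single edge where a_ij = a_ji = -1; a double or triple edge where a_ij * a_ji = 2 or 3), the diagram is a chain of 5 nodes with a double edge at one end; the terminal node there is the unique long simple root (C_5). One simple-root ordering that puts it in standard form is (alpha_5, alpha_2, alpha_1, alpha_4, alpha_3). So the algebra is type C_5, i.e. sp(10).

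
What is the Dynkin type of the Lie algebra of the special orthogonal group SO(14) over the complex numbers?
This is so(14) with 14 even, which has dimension 14(14-1)/2 = 91 and rank 14/2 = 7. In the classification of classical Lie algebras, the orthogonal algebra so(2n) in an even number of variables has type D_n; here n = 7, so the Dynkin diagram is a chain of 5 nodes with a fork of two nodes at one end (D_7). Hence the type is D_7.

D_7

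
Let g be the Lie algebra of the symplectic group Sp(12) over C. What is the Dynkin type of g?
type C_6

This is sp(12), which has dimension 12(12+1)/2 = 78 and rank 12/2 = 6. In the classification of classical Lie algebras, the symplectic algebra sp(2n) has type C_n; here n = 6, so the Dynkin diagram is a chain of 6 nodes with a double edge at one end; the terminal node there is the unique long simple root (C_6). Hence the type is C_6.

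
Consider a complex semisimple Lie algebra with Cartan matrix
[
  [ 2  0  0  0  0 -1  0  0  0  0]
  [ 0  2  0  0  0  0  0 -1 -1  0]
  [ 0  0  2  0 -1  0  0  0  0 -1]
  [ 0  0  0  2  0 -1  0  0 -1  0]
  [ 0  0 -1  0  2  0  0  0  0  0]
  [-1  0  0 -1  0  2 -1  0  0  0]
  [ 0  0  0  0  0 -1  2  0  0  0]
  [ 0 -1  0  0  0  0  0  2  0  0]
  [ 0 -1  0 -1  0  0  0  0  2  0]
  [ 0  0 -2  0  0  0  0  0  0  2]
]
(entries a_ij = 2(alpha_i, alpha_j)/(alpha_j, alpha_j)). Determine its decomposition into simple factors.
The diagram associated to this matrix has two connected components: the simple roots {alpha_3, alpha_5, alpha_10} form a chain of 3 nodes with a double edge at one end; the terminal node there is the unique long simple root (C_3), and {alpha_1, alpha_2, alpha_4, alpha_6, alpha_7, alpha_8, alpha_9} form a chain of 5 nodes with a fork of two nodes at one end (D_7). A semisimple Lie algebra decomposes uniquely as the direct sum of simple ideals, one per connected component of its Dynkin diagram, so g ≅ C_3 ⊕ D_7 (dimension 21 + 91 = 112).

type C_3 + type D_7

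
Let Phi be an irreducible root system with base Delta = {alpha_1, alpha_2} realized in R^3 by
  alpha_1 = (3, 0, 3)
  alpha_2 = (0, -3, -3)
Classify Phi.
Compute the Cartan integers a_ij = 2(alpha_i, alpha_j)/(alpha_j, alpha_j); the resulting 2x2 Cartan matrix is
[[2, -1], [-1, 2]].
All simple roots have the same length, so the diagram is simply laced. The associated Dynkin diagram is a chain of 2 nodes with single edges (A_2), so the type is A_2 (the algebra sl(3)).

type A_2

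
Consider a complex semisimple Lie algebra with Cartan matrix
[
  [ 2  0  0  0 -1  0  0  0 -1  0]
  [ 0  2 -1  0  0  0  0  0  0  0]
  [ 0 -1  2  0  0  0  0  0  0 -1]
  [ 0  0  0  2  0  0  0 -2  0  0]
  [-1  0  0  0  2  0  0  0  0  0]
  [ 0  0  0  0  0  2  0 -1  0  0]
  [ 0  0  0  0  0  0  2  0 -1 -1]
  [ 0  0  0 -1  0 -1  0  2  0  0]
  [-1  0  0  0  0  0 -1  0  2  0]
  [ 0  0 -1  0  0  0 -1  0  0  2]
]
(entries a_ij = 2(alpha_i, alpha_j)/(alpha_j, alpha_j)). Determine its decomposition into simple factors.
type A_7 + type C_3

The diagram associated to this matrix has two connected components: the simple roots {alpha_1, alpha_2, alpha_3, alpha_5, alpha_7, alpha_9, alpha_10} form a chain of 7 nodes with single edges (A_7), and {alpha_4, alpha_6, alpha_8} form a chain of 3 nodes with a double edge at one end; the terminal node there is the unique long simple root (C_3). A semisimple Lie algebra decomposes uniquely as the direct sum of simple ideals, one per connected component of its Dynkin diagram, so g ≅ A_7 ⊕ C_3 (dimension 63 + 21 = 84).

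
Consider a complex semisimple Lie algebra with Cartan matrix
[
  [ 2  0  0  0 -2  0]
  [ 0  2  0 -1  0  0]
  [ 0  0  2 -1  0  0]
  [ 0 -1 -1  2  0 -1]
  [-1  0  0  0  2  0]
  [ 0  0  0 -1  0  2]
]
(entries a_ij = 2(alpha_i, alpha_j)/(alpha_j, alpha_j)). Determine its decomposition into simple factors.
The diagram associated to this matrix has two connected components: the simple roots {alpha_1, alpha_5} form a chain of 2 nodes with a double edge at one end; the terminal node there is the unique short simple root (B_2), and {alpha_2, alpha_3, alpha_4, alpha_6} form a chain of 2 nodes with a fork of two nodes at one end (D_4). A semisimple Lie algebra decomposes uniquely as the direct sum of simple ideals, one per connected component of its Dynkin diagram, so g ≅ B_2 ⊕ D_4 (dimension 10 + 28 = 38).

B_2 ⊕ D_4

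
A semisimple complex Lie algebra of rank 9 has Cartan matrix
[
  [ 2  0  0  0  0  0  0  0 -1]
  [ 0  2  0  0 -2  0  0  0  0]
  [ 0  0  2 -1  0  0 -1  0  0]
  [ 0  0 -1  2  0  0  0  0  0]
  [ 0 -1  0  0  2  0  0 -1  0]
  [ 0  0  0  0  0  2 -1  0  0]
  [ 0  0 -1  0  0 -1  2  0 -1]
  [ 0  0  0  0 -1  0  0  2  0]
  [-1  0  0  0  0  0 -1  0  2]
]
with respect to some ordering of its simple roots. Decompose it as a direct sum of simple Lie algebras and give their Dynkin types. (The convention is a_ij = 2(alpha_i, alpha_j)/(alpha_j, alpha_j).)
The diagram associated to this matrix has two connected components: the simple roots {alpha_2, alpha_5, alpha_8} form a chain of 3 nodes with a double edge at one end; the terminal node there is the unique long simple root (C_3), and {alpha_1, alpha_3, alpha_4, alpha_6, alpha_7, alpha_9} form a chain of 5 nodes with one extra node attached to the third node from one end (E_6). A semisimple Lie algebra decomposes uniquely as the direct sum of simple ideals, one per connected component of its Dynkin diagram, so g ≅ C_3 ⊕ E_6 (dimension 21 + 78 = 99).

type C_3 ⊕ type E_6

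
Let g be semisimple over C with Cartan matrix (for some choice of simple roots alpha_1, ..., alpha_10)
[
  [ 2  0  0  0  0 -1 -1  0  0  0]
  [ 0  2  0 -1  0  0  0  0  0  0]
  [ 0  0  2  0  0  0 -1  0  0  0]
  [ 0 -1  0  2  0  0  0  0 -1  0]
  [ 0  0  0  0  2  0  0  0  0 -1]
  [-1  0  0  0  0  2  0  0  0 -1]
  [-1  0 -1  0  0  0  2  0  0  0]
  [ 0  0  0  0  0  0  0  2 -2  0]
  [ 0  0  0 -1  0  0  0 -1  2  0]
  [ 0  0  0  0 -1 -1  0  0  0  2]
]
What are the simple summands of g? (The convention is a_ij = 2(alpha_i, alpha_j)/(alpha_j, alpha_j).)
The diagram associated to this matrix has two connected components: the simple roots {alpha_1, alpha_3, alpha_5, alpha_6, alpha_7, alpha_10} form a chain of 6 nodes with single edges (A_6), and {alpha_2, alpha_4, alpha_8, alpha_9} form a chain of 4 nodes with a double edge at one end; the terminal node there is the unique long simple root (C_4). A semisimple Lie algebra decomposes uniquely as the direct sum of simple ideals, one per connected component of its Dynkin diagram, so g ≅ A_6 ⊕ C_4 (dimension 48 + 36 = 84).

type A_6 + type C_4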